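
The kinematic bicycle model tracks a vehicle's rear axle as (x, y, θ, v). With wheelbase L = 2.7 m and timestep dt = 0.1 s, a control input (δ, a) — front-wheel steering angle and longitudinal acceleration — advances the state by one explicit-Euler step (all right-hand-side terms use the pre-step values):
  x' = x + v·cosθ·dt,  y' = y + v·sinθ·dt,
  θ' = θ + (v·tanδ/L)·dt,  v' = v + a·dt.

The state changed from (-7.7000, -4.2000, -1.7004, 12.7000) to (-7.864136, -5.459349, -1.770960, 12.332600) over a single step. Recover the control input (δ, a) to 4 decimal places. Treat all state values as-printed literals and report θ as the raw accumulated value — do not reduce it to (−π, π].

a = (v'−v)/dt = (-0.367400)/0.1 = -3.6740
Δθ = θ'−θ = -0.070560;  (v·dt/L) = 12.7000·0.1/2.7 = 0.470370
tan δ = Δθ·L/(v·dt) = -0.150009  →  δ = -0.1489

δ = -0.1489, a = -3.6740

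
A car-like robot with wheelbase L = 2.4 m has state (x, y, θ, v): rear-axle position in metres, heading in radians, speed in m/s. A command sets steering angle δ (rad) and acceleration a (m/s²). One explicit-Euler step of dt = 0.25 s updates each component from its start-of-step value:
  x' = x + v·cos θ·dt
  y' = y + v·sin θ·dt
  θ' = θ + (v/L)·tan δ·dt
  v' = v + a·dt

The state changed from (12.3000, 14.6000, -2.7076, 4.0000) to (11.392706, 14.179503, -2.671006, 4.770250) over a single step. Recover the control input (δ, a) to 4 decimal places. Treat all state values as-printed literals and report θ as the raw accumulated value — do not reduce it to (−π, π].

δ = 0.0876, a = 3.0810

a = (v'−v)/dt = (0.770250)/0.25 = 3.0810
Δθ = θ'−θ = 0.036594;  (v·dt/L) = 4.0000·0.25/2.4 = 0.416667
tan δ = Δθ·L/(v·dt) = 0.087826  →  δ = 0.0876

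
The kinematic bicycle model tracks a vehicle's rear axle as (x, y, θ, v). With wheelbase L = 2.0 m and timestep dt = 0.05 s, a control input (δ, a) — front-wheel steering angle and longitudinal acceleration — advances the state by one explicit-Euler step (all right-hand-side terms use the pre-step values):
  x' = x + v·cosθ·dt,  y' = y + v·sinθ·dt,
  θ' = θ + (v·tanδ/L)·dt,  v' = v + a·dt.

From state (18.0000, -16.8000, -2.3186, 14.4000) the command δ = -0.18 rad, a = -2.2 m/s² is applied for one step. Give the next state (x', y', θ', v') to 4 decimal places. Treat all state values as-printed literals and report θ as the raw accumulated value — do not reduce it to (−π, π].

x' = 18.0000 + 14.4000·cos(-2.3186)·0.05 = 17.5104
y' = -16.8000 + 14.4000·sin(-2.3186)·0.05 = -17.3279
θ' = -2.3186 + (14.4000/2.0)·tan(-0.18)·0.05 = -2.3841
v' = 14.4000 − 2.2000·0.05 = 14.2900

(17.5104, -17.3279, -2.3841, 14.2900)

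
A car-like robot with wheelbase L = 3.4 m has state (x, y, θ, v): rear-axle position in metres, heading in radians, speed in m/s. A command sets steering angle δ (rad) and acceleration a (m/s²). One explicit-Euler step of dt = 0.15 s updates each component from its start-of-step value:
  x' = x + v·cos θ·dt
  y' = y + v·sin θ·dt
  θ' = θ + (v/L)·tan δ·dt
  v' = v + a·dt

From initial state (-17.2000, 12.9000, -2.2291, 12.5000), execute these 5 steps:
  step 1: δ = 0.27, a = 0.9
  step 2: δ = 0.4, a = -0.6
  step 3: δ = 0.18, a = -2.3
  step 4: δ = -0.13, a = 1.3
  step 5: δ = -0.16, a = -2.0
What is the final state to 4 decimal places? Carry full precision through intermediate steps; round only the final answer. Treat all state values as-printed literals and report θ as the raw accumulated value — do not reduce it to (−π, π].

after step 1 (δ=0.27, a=0.9): (-18.347080, 11.416817, -2.076476, 12.635000)
after step 2 (δ=0.4, a=-0.6): (-19.265143, 9.758766, -1.840800, 12.545000)
after step 3 (δ=0.18, a=-2.3): (-19.767071, 7.945192, -1.740088, 12.200000)
after step 4 (δ=-0.13, a=1.3): (-20.075397, 6.141353, -1.810455, 12.395000)
after step 5 (δ=-0.16, a=-2.0): (-20.516730, 4.335242, -1.898704, 12.095000)

(-20.5167, 4.3352, -1.8987, 12.0950)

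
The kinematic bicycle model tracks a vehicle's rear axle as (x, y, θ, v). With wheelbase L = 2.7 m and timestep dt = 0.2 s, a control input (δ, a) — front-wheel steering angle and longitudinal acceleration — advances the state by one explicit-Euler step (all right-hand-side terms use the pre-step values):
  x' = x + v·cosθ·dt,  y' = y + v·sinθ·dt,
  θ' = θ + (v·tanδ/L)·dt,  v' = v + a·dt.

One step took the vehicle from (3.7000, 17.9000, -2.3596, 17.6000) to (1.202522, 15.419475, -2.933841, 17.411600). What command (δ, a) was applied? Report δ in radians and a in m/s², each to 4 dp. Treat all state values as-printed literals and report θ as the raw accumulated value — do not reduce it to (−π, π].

δ = -0.4149, a = -0.9420

a = (v'−v)/dt = (-0.188400)/0.2 = -0.9420
Δθ = θ'−θ = -0.574241;  (v·dt/L) = 17.6000·0.2/2.7 = 1.303704
tan δ = Δθ·L/(v·dt) = -0.440469  →  δ = -0.4149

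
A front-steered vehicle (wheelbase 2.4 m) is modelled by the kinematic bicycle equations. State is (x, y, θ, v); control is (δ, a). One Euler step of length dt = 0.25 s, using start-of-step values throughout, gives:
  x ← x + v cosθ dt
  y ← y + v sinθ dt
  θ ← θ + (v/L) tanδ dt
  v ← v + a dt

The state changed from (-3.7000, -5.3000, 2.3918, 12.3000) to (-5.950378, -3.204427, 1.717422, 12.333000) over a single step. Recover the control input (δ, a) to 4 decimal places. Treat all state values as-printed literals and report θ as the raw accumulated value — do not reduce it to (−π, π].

δ = -0.4845, a = 0.1320

a = (v'−v)/dt = (0.033000)/0.25 = 0.1320
Δθ = θ'−θ = -0.674378;  (v·dt/L) = 12.3000·0.25/2.4 = 1.281250
tan δ = Δθ·L/(v·dt) = -0.526344  →  δ = -0.4845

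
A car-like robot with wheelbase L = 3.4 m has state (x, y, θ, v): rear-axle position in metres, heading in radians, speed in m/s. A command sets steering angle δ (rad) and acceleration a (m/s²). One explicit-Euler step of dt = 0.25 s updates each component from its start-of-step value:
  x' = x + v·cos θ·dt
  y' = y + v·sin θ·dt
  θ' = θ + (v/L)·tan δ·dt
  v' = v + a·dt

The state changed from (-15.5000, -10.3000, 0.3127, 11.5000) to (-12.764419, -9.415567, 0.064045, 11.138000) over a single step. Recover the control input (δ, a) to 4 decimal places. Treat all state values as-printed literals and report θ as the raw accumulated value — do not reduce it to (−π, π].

a = (v'−v)/dt = (-0.362000)/0.25 = -1.4480
Δθ = θ'−θ = -0.248655;  (v·dt/L) = 11.5000·0.25/3.4 = 0.845588
tan δ = Δθ·L/(v·dt) = -0.294062  →  δ = -0.2860

δ = -0.2860, a = -1.4480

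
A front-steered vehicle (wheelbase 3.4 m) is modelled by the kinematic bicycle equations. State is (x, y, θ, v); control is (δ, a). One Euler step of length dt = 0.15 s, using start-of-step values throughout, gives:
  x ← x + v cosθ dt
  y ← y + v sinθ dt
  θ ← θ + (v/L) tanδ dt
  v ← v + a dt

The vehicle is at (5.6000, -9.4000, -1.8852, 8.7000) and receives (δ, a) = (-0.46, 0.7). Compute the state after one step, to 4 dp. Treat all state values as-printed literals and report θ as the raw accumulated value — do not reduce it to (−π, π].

(5.1964, -10.6410, -2.0754, 8.8050)

x' = 5.6000 + 8.7000·cos(-1.8852)·0.15 = 5.1964
y' = -9.4000 + 8.7000·sin(-1.8852)·0.15 = -10.6410
θ' = -1.8852 + (8.7000/3.4)·tan(-0.46)·0.15 = -2.0754
v' = 8.7000 + 0.7000·0.15 = 8.8050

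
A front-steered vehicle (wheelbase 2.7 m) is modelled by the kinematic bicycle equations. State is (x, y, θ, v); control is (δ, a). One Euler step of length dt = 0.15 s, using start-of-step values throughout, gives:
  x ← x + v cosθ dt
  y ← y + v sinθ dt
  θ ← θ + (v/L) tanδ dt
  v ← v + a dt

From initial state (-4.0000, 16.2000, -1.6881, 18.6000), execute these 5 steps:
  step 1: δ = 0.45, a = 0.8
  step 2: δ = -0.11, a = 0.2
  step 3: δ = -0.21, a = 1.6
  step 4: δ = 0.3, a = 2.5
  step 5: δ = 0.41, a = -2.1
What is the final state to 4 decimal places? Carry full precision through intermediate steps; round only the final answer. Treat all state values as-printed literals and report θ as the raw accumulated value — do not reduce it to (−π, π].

(-1.3561, 2.5582, -0.7319, 19.0500)

after step 1 (δ=0.45, a=0.8): (-4.326527, 13.429173, -1.188943, 18.720000)
after step 2 (δ=-0.11, a=0.2): (-3.280152, 10.823418, -1.303807, 18.750000)
after step 3 (δ=-0.21, a=1.6): (-2.538133, 8.110566, -1.525830, 18.990000)
after step 4 (δ=0.3, a=2.5): (-2.410090, 5.264945, -1.199480, 19.365000)
after step 5 (δ=0.41, a=-2.1): (-1.356125, 2.558152, -0.731890, 19.050000)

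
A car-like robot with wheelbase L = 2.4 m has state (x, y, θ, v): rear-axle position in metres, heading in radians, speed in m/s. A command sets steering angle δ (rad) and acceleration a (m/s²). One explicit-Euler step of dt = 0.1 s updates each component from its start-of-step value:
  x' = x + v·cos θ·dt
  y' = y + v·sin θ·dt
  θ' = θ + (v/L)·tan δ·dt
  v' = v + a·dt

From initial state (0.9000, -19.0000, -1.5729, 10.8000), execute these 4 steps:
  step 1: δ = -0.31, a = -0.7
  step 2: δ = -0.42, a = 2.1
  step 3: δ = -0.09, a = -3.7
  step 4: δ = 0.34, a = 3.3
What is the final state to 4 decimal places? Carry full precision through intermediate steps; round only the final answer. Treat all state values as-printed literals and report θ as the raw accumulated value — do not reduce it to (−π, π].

after step 1 (δ=-0.31, a=-0.7): (0.897728, -20.079998, -1.717047, 10.730000)
after step 2 (δ=-0.42, a=2.1): (0.741359, -21.141543, -1.916703, 10.940000)
after step 3 (δ=-0.09, a=-3.7): (0.370440, -22.170743, -1.957839, 10.570000)
after step 4 (δ=0.34, a=3.3): (-0.028526, -23.149557, -1.802047, 10.900000)

(-0.0285, -23.1496, -1.8020, 10.9000)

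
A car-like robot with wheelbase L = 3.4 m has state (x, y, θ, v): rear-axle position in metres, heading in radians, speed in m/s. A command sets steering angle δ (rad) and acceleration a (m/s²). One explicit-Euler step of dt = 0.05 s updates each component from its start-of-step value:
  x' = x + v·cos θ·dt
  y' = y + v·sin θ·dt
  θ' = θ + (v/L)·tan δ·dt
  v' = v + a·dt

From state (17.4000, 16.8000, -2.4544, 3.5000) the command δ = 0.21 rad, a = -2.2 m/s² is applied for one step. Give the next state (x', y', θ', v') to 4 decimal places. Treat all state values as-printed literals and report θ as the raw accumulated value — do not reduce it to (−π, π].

(17.2647, 16.6890, -2.4434, 3.3900)

x' = 17.4000 + 3.5000·cos(-2.4544)·0.05 = 17.2647
y' = 16.8000 + 3.5000·sin(-2.4544)·0.05 = 16.6890
θ' = -2.4544 + (3.5000/3.4)·tan(0.21)·0.05 = -2.4434
v' = 3.5000 − 2.2000·0.05 = 3.3900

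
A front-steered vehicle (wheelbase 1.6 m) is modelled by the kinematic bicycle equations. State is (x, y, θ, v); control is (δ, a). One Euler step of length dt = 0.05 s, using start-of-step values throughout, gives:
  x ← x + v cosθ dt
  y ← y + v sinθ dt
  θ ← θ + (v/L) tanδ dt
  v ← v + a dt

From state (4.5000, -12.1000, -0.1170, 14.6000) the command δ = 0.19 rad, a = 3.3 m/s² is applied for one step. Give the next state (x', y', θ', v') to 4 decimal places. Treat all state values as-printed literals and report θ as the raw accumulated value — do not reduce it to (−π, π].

(5.2250, -12.1852, -0.0293, 14.7650)

x' = 4.5000 + 14.6000·cos(-0.1170)·0.05 = 5.2250
y' = -12.1000 + 14.6000·sin(-0.1170)·0.05 = -12.1852
θ' = -0.1170 + (14.6000/1.6)·tan(0.19)·0.05 = -0.0293
v' = 14.6000 + 3.3000·0.05 = 14.7650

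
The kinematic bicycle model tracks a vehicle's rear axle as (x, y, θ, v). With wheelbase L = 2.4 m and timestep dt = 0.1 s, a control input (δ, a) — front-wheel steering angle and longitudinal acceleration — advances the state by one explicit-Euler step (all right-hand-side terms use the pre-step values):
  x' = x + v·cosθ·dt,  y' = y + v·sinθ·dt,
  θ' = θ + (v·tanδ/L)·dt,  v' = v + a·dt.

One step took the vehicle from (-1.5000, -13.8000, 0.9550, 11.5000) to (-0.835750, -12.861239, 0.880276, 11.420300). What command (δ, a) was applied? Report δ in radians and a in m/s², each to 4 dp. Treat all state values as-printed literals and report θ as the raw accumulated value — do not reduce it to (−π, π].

a = (v'−v)/dt = (-0.079700)/0.1 = -0.7970
Δθ = θ'−θ = -0.074724;  (v·dt/L) = 11.5000·0.1/2.4 = 0.479167
tan δ = Δθ·L/(v·dt) = -0.155946  →  δ = -0.1547

δ = -0.1547, a = -0.7970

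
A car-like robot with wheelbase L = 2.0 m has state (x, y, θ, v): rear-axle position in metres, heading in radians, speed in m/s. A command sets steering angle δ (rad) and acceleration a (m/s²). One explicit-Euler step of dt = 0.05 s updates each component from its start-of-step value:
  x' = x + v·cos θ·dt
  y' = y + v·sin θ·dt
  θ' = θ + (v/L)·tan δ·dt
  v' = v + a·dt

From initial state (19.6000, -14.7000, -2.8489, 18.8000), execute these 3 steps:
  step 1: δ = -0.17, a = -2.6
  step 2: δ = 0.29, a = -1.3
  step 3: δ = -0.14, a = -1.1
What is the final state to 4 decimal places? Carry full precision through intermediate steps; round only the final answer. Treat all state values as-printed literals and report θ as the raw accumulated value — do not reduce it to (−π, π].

(16.9139, -15.4878, -2.8558, 18.5500)

after step 1 (δ=-0.17, a=-2.6): (18.699978, -14.971220, -2.929579, 18.670000)
after step 2 (δ=0.29, a=-1.3): (17.787380, -15.167655, -2.790295, 18.605000)
after step 3 (δ=-0.14, a=-1.1): (16.913943, -15.487770, -2.855841, 18.550000)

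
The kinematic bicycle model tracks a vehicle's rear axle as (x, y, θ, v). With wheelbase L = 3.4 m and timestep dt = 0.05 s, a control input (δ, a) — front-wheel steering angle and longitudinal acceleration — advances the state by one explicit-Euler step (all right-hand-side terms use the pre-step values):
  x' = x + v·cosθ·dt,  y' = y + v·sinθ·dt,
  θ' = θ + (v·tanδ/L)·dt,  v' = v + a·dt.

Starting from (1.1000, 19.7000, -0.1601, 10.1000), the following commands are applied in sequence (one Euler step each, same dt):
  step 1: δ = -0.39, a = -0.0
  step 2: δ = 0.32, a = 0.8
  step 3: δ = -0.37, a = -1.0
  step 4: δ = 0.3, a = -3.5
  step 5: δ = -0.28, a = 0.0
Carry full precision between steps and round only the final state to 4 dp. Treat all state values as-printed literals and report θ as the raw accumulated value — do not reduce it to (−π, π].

after step 1 (δ=-0.39, a=-0.0): (1.598542, 19.619494, -0.221154, 10.100000)
after step 2 (δ=0.32, a=0.8): (2.091242, 19.508720, -0.171933, 10.140000)
after step 3 (δ=-0.37, a=-1.0): (2.590767, 19.421979, -0.229770, 10.090000)
after step 4 (δ=0.3, a=-3.5): (3.082008, 19.307077, -0.183870, 9.915000)
after step 5 (δ=-0.28, a=0.0): (3.569402, 19.216437, -0.225798, 9.915000)

(3.5694, 19.2164, -0.2258, 9.9150)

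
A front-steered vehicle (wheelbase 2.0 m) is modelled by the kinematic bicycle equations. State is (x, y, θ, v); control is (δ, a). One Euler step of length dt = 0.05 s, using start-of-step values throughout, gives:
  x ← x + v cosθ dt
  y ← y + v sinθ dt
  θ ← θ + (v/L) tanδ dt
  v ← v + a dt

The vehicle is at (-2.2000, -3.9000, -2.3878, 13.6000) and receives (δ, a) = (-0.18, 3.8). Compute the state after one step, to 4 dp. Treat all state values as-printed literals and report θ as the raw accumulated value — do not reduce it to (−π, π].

(-2.6958, -4.3654, -2.4497, 13.7900)

x' = -2.2000 + 13.6000·cos(-2.3878)·0.05 = -2.6958
y' = -3.9000 + 13.6000·sin(-2.3878)·0.05 = -4.3654
θ' = -2.3878 + (13.6000/2.0)·tan(-0.18)·0.05 = -2.4497
v' = 13.6000 + 3.8000·0.05 = 13.7900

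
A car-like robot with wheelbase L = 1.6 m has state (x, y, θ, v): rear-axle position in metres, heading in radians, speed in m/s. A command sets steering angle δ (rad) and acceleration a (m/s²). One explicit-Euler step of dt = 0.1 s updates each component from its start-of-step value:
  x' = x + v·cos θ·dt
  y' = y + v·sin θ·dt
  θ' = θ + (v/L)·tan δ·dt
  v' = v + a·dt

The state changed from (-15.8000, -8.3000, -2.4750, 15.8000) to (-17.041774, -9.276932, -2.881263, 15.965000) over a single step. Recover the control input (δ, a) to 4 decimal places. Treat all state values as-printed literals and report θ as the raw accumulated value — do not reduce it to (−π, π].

a = (v'−v)/dt = (0.165000)/0.1 = 1.6500
Δθ = θ'−θ = -0.406263;  (v·dt/L) = 15.8000·0.1/1.6 = 0.987500
tan δ = Δθ·L/(v·dt) = -0.411406  →  δ = -0.3903

δ = -0.3903, a = 1.6500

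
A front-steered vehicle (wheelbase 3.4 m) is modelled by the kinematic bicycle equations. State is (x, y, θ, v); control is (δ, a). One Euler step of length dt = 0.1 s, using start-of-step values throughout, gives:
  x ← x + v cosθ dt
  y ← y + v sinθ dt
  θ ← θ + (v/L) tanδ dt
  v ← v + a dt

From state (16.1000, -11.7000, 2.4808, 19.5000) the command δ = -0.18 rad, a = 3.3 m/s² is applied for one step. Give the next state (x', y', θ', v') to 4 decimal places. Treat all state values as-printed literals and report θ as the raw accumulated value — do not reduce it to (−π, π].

(14.5605, -10.5032, 2.3764, 19.8300)

x' = 16.1000 + 19.5000·cos(2.4808)·0.1 = 14.5605
y' = -11.7000 + 19.5000·sin(2.4808)·0.1 = -10.5032
θ' = 2.4808 + (19.5000/3.4)·tan(-0.18)·0.1 = 2.3764
v' = 19.5000 + 3.3000·0.1 = 19.8300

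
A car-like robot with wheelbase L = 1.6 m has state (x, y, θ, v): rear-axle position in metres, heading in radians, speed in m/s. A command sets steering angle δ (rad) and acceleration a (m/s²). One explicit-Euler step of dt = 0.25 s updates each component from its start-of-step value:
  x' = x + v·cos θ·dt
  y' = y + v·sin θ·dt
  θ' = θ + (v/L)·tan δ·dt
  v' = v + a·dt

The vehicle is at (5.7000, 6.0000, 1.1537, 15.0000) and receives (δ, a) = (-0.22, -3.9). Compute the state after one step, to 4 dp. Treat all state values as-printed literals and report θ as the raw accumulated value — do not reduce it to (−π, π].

(7.2192, 9.4285, 0.6296, 14.0250)

x' = 5.7000 + 15.0000·cos(1.1537)·0.25 = 7.2192
y' = 6.0000 + 15.0000·sin(1.1537)·0.25 = 9.4285
θ' = 1.1537 + (15.0000/1.6)·tan(-0.22)·0.25 = 0.6296
v' = 15.0000 − 3.9000·0.25 = 14.0250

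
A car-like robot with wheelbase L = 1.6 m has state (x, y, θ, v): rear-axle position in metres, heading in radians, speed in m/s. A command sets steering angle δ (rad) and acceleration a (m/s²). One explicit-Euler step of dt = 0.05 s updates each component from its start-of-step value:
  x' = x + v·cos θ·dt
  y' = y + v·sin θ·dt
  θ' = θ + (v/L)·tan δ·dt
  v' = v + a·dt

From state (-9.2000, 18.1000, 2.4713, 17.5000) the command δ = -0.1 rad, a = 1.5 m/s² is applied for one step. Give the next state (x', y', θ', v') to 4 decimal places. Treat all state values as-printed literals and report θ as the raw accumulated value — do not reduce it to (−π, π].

(-9.8857, 18.6436, 2.4164, 17.5750)

x' = -9.2000 + 17.5000·cos(2.4713)·0.05 = -9.8857
y' = 18.1000 + 17.5000·sin(2.4713)·0.05 = 18.6436
θ' = 2.4713 + (17.5000/1.6)·tan(-0.1)·0.05 = 2.4164
v' = 17.5000 + 1.5000·0.05 = 17.5750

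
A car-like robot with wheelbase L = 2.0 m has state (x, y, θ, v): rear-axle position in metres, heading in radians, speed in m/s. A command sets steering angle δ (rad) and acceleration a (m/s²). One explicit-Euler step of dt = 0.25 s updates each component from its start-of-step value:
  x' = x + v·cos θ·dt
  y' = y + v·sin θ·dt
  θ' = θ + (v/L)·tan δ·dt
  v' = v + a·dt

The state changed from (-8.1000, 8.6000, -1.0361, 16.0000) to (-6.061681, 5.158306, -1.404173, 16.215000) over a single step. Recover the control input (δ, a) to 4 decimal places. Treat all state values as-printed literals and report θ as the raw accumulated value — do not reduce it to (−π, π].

δ = -0.1820, a = 0.8600

a = (v'−v)/dt = (0.215000)/0.25 = 0.8600
Δθ = θ'−θ = -0.368073;  (v·dt/L) = 16.0000·0.25/2.0 = 2.000000
tan δ = Δθ·L/(v·dt) = -0.184036  →  δ = -0.1820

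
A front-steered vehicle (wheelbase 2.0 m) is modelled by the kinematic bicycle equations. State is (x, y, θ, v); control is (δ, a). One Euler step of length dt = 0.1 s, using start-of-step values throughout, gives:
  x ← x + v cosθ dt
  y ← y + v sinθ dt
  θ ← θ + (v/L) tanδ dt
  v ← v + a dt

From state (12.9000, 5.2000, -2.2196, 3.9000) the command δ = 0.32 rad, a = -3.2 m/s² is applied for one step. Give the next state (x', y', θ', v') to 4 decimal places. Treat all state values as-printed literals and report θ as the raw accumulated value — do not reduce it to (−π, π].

x' = 12.9000 + 3.9000·cos(-2.2196)·0.1 = 12.6643
y' = 5.2000 + 3.9000·sin(-2.2196)·0.1 = 4.8892
θ' = -2.2196 + (3.9000/2.0)·tan(0.32)·0.1 = -2.1550
v' = 3.9000 − 3.2000·0.1 = 3.5800

(12.6643, 4.8892, -2.1550, 3.5800)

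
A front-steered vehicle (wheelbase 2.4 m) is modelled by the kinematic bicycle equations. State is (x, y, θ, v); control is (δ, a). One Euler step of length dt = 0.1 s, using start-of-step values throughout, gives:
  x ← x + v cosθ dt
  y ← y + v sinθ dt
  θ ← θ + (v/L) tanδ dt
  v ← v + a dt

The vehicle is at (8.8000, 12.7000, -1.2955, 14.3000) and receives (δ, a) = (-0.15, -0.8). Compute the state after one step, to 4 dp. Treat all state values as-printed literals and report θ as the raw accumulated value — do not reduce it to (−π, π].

x' = 8.8000 + 14.3000·cos(-1.2955)·0.1 = 9.1887
y' = 12.7000 + 14.3000·sin(-1.2955)·0.1 = 11.3238
θ' = -1.2955 + (14.3000/2.4)·tan(-0.15)·0.1 = -1.3856
v' = 14.3000 − 0.8000·0.1 = 14.2200

(9.1887, 11.3238, -1.3856, 14.2200)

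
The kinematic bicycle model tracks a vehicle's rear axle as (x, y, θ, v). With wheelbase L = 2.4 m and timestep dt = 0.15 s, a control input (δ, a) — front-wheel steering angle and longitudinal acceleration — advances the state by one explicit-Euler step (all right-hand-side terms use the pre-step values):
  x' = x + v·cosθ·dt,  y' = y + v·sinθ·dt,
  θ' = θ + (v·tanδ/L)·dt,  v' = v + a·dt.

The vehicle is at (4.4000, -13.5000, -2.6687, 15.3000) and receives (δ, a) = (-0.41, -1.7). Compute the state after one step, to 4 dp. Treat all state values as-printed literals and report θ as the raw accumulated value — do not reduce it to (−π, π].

x' = 4.4000 + 15.3000·cos(-2.6687)·0.15 = 2.3569
y' = -13.5000 + 15.3000·sin(-2.6687)·0.15 = -14.5453
θ' = -2.6687 + (15.3000/2.4)·tan(-0.41)·0.15 = -3.0843
v' = 15.3000 − 1.7000·0.15 = 15.0450

(2.3569, -14.5453, -3.0843, 15.0450)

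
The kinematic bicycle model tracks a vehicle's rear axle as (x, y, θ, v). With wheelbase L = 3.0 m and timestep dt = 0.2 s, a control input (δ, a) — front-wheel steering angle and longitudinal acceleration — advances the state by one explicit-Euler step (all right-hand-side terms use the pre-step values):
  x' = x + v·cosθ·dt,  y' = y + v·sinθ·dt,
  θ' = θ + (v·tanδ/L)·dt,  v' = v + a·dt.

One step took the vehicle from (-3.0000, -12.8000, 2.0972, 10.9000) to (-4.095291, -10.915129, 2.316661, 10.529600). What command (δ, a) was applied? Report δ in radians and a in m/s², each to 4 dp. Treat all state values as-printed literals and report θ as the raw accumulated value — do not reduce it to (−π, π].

a = (v'−v)/dt = (-0.370400)/0.2 = -1.8520
Δθ = θ'−θ = 0.219461;  (v·dt/L) = 10.9000·0.2/3.0 = 0.726667
tan δ = Δθ·L/(v·dt) = 0.302011  →  δ = 0.2933

δ = 0.2933, a = -1.8520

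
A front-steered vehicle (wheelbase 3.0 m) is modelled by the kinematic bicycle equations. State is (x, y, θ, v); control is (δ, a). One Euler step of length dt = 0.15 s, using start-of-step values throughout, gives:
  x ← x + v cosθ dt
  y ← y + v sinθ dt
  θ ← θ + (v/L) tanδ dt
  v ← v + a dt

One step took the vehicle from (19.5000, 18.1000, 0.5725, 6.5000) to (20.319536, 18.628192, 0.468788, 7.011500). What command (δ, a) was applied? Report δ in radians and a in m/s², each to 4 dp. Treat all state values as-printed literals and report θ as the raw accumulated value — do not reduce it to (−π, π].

δ = -0.3089, a = 3.4100

a = (v'−v)/dt = (0.511500)/0.15 = 3.4100
Δθ = θ'−θ = -0.103712;  (v·dt/L) = 6.5000·0.15/3.0 = 0.325000
tan δ = Δθ·L/(v·dt) = -0.319114  →  δ = -0.3089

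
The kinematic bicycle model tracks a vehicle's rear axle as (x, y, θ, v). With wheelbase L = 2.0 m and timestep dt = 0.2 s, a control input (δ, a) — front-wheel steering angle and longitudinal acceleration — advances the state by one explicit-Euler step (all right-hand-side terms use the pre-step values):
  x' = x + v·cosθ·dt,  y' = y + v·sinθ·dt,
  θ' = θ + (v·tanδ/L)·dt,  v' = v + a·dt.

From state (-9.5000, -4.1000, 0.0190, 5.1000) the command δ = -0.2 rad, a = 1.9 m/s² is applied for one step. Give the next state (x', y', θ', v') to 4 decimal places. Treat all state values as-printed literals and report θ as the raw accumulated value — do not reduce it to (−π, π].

x' = -9.5000 + 5.1000·cos(0.0190)·0.2 = -8.4802
y' = -4.1000 + 5.1000·sin(0.0190)·0.2 = -4.0806
θ' = 0.0190 + (5.1000/2.0)·tan(-0.2)·0.2 = -0.0844
v' = 5.1000 + 1.9000·0.2 = 5.4800

(-8.4802, -4.0806, -0.0844, 5.4800)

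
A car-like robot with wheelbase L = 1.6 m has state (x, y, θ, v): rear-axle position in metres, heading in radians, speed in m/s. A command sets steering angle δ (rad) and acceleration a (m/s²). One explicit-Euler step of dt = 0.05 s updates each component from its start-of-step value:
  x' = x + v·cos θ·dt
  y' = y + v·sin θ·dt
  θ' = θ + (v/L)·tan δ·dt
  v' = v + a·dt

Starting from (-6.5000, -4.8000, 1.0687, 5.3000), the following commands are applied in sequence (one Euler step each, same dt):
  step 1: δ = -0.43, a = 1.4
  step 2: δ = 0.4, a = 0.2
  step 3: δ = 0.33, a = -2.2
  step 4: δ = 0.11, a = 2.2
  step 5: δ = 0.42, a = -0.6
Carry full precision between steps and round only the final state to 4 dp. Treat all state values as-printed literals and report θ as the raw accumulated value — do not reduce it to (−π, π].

(-5.8682, -3.6260, 1.2145, 5.3500)

after step 1 (δ=-0.43, a=1.4): (-6.372465, -4.567707, 0.992741, 5.370000)
after step 2 (δ=0.4, a=0.2): (-6.225758, -4.342832, 1.063691, 5.380000)
after step 3 (δ=0.33, a=-2.2): (-6.095118, -4.107684, 1.121278, 5.270000)
after step 4 (δ=0.11, a=2.2): (-5.980619, -3.870361, 1.139467, 5.380000)
after step 5 (δ=0.42, a=-0.6): (-5.868156, -3.625999, 1.214547, 5.350000)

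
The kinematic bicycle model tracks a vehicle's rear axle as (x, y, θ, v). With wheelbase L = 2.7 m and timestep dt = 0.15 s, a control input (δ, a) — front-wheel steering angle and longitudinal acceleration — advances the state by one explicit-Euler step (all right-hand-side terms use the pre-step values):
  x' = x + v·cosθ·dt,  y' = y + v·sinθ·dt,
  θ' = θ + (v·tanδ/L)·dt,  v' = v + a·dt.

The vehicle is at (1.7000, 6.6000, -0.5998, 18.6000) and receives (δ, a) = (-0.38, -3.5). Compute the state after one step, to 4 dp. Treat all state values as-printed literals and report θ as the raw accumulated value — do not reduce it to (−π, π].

x' = 1.7000 + 18.6000·cos(-0.5998)·0.15 = 4.0030
y' = 6.6000 + 18.6000·sin(-0.5998)·0.15 = 5.0251
θ' = -0.5998 + (18.6000/2.7)·tan(-0.38)·0.15 = -1.0125
v' = 18.6000 − 3.5000·0.15 = 18.0750

(4.0030, 5.0251, -1.0125, 18.0750)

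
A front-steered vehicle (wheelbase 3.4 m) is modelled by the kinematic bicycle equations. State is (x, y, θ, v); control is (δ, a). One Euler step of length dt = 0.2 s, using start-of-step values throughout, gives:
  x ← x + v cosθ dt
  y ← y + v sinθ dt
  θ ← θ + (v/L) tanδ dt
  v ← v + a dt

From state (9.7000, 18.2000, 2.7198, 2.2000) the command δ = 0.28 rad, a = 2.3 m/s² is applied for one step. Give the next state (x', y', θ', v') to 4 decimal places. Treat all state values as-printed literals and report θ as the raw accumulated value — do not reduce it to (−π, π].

(9.2986, 18.3801, 2.7570, 2.6600)

x' = 9.7000 + 2.2000·cos(2.7198)·0.2 = 9.2986
y' = 18.2000 + 2.2000·sin(2.7198)·0.2 = 18.3801
θ' = 2.7198 + (2.2000/3.4)·tan(0.28)·0.2 = 2.7570
v' = 2.2000 + 2.3000·0.2 = 2.6600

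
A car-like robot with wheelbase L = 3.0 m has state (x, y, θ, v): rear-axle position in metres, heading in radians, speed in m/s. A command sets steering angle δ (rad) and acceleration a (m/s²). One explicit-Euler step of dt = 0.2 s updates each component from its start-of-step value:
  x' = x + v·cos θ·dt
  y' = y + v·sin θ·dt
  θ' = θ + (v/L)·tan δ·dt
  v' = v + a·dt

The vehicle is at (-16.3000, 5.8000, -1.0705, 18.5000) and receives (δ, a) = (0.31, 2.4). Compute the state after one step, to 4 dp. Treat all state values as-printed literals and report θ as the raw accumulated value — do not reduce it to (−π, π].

x' = -16.3000 + 18.5000·cos(-1.0705)·0.2 = -14.5252
y' = 5.8000 + 18.5000·sin(-1.0705)·0.2 = 2.5535
θ' = -1.0705 + (18.5000/3.0)·tan(0.31)·0.2 = -0.6754
v' = 18.5000 + 2.4000·0.2 = 18.9800

(-14.5252, 2.5535, -0.6754, 18.9800)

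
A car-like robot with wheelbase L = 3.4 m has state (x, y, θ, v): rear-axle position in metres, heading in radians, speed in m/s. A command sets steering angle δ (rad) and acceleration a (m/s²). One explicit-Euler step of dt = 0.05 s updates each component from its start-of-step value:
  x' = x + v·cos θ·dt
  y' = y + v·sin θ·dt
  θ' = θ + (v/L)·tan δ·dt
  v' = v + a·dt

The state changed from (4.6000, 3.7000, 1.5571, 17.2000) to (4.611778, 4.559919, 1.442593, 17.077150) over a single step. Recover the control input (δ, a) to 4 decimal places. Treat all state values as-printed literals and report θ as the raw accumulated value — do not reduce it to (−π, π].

δ = -0.4251, a = -2.4570

a = (v'−v)/dt = (-0.122850)/0.05 = -2.4570
Δθ = θ'−θ = -0.114507;  (v·dt/L) = 17.2000·0.05/3.4 = 0.252941
tan δ = Δθ·L/(v·dt) = -0.452702  →  δ = -0.4251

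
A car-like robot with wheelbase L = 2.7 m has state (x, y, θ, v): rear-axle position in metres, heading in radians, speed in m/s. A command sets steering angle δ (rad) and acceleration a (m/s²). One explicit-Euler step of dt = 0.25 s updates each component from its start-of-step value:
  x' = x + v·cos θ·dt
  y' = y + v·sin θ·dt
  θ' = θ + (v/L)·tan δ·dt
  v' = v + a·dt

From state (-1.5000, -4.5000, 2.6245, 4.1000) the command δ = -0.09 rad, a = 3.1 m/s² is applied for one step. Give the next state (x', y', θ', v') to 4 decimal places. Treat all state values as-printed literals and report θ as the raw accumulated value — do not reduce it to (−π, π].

(-2.3910, -3.9933, 2.5902, 4.8750)

x' = -1.5000 + 4.1000·cos(2.6245)·0.25 = -2.3910
y' = -4.5000 + 4.1000·sin(2.6245)·0.25 = -3.9933
θ' = 2.6245 + (4.1000/2.7)·tan(-0.09)·0.25 = 2.5902
v' = 4.1000 + 3.1000·0.25 = 4.8750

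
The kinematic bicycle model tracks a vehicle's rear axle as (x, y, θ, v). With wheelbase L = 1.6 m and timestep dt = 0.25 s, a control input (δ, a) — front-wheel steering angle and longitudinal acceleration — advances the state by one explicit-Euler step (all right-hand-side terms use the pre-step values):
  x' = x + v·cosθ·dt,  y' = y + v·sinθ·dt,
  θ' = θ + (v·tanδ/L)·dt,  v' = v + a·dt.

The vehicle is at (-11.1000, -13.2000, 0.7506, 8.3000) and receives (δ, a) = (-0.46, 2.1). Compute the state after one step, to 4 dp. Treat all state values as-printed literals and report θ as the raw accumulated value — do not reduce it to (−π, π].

x' = -11.1000 + 8.3000·cos(0.7506)·0.25 = -9.5826
y' = -13.2000 + 8.3000·sin(0.7506)·0.25 = -11.7847
θ' = 0.7506 + (8.3000/1.6)·tan(-0.46)·0.25 = 0.1081
v' = 8.3000 + 2.1000·0.25 = 8.8250

(-9.5826, -11.7847, 0.1081, 8.8250)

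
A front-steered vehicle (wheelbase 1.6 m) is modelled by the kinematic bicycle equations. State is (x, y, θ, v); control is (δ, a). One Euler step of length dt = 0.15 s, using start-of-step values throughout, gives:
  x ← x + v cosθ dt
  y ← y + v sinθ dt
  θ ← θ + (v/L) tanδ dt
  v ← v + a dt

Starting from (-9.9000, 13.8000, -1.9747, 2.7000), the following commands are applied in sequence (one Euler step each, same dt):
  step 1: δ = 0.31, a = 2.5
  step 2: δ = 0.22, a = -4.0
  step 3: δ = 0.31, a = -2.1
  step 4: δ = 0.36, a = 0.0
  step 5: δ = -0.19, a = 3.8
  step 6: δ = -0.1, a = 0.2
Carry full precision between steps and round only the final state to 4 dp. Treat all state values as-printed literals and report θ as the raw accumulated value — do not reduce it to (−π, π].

(-10.4544, 11.5855, -1.7432, 2.7600)

after step 1 (δ=0.31, a=2.5): (-10.059169, 13.427589, -1.893617, 3.075000)
after step 2 (δ=0.22, a=-4.0): (-10.205498, 12.990165, -1.829152, 2.475000)
after step 3 (δ=0.31, a=-2.1): (-10.300349, 12.631236, -1.754826, 2.160000)
after step 4 (δ=0.36, a=0.0): (-10.359638, 12.312707, -1.678604, 2.160000)
after step 5 (δ=-0.19, a=3.8): (-10.394500, 11.990588, -1.717549, 2.730000)
after step 6 (δ=-0.1, a=0.2): (-10.454380, 11.585490, -1.743228, 2.760000)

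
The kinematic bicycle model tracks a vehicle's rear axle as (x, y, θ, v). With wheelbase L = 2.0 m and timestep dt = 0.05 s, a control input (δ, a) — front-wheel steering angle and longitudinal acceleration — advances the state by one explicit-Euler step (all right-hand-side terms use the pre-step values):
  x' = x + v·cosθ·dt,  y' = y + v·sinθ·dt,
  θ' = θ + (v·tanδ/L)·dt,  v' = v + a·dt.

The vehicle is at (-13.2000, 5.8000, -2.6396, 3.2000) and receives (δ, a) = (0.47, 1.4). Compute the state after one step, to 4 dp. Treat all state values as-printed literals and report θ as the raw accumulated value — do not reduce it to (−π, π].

(-13.3403, 5.7230, -2.5990, 3.2700)

x' = -13.2000 + 3.2000·cos(-2.6396)·0.05 = -13.3403
y' = 5.8000 + 3.2000·sin(-2.6396)·0.05 = 5.7230
θ' = -2.6396 + (3.2000/2.0)·tan(0.47)·0.05 = -2.5990
v' = 3.2000 + 1.4000·0.05 = 3.2700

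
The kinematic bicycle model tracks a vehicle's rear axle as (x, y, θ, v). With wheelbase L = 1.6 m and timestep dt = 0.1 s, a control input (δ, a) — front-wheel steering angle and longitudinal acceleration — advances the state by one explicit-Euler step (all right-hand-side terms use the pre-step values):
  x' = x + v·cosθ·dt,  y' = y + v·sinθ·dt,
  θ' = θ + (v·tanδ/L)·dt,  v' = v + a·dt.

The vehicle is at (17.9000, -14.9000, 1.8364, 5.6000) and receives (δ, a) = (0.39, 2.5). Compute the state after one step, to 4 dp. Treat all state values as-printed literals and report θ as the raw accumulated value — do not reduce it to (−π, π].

(17.7530, -14.3596, 1.9803, 5.8500)

x' = 17.9000 + 5.6000·cos(1.8364)·0.1 = 17.7530
y' = -14.9000 + 5.6000·sin(1.8364)·0.1 = -14.3596
θ' = 1.8364 + (5.6000/1.6)·tan(0.39)·0.1 = 1.9803
v' = 5.6000 + 2.5000·0.1 = 5.8500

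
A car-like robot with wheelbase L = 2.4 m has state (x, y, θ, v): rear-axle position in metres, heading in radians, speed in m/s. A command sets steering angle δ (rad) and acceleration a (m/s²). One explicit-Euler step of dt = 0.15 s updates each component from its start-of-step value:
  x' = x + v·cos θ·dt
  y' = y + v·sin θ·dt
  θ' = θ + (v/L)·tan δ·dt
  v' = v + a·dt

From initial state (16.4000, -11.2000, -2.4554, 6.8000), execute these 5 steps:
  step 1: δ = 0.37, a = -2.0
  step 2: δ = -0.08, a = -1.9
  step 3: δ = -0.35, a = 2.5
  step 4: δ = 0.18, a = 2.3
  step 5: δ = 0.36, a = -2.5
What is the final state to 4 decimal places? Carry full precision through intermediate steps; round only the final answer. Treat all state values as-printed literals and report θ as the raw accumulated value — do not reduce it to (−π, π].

(12.8004, -14.5894, -2.2268, 6.5600)

after step 1 (δ=0.37, a=-2.0): (15.610863, -11.846268, -2.290558, 6.500000)
after step 2 (δ=-0.08, a=-1.9): (14.968137, -12.579432, -2.323128, 6.215000)
after step 3 (δ=-0.35, a=2.5): (14.331091, -13.260065, -2.464918, 6.590000)
after step 4 (δ=0.18, a=2.3): (13.560398, -13.879068, -2.389970, 6.935000)
after step 5 (δ=0.36, a=-2.5): (12.800410, -14.589377, -2.226823, 6.560000)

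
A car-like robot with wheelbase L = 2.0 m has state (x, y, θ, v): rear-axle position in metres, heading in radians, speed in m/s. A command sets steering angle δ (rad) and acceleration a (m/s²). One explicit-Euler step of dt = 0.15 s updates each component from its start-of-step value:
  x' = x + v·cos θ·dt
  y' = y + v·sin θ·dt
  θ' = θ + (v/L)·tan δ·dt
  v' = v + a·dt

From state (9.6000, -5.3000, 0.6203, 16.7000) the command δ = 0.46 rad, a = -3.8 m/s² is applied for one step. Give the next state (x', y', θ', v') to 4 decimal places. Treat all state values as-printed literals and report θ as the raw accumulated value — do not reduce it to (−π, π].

(11.6383, -3.8439, 1.2408, 16.1300)

x' = 9.6000 + 16.7000·cos(0.6203)·0.15 = 11.6383
y' = -5.3000 + 16.7000·sin(0.6203)·0.15 = -3.8439
θ' = 0.6203 + (16.7000/2.0)·tan(0.46)·0.15 = 1.2408
v' = 16.7000 − 3.8000·0.15 = 16.1300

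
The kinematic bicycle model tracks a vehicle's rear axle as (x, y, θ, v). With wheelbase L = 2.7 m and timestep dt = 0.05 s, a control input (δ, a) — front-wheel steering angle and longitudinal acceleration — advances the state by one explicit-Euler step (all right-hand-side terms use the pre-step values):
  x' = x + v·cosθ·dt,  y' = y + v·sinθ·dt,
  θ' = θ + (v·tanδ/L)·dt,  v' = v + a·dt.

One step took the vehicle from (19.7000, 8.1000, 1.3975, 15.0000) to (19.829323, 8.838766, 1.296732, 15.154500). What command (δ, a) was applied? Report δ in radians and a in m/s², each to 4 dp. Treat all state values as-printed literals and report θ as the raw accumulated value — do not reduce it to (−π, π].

δ = -0.3480, a = 3.0900

a = (v'−v)/dt = (0.154500)/0.05 = 3.0900
Δθ = θ'−θ = -0.100768;  (v·dt/L) = 15.0000·0.05/2.7 = 0.277778
tan δ = Δθ·L/(v·dt) = -0.362765  →  δ = -0.3480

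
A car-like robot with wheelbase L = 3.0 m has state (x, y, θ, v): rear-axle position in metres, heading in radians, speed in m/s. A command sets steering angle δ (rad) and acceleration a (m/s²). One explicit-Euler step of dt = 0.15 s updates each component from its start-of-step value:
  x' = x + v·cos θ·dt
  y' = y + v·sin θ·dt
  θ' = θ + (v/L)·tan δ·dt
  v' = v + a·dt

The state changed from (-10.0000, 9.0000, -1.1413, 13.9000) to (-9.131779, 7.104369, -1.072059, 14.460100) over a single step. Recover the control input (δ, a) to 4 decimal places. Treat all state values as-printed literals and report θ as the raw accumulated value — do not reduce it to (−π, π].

δ = 0.0993, a = 3.7340

a = (v'−v)/dt = (0.560100)/0.15 = 3.7340
Δθ = θ'−θ = 0.069241;  (v·dt/L) = 13.9000·0.15/3.0 = 0.695000
tan δ = Δθ·L/(v·dt) = 0.099627  →  δ = 0.0993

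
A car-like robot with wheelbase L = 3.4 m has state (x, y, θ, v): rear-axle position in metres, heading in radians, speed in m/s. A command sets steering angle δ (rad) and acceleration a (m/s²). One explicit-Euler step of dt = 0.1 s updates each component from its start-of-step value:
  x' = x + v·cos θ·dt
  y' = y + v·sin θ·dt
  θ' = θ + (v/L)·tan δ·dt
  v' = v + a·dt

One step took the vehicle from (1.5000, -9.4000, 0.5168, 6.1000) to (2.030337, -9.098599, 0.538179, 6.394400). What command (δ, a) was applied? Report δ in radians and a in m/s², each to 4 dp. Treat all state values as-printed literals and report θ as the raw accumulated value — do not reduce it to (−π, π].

a = (v'−v)/dt = (0.294400)/0.1 = 2.9440
Δθ = θ'−θ = 0.021379;  (v·dt/L) = 6.1000·0.1/3.4 = 0.179412
tan δ = Δθ·L/(v·dt) = 0.119162  →  δ = 0.1186

δ = 0.1186, a = 2.9440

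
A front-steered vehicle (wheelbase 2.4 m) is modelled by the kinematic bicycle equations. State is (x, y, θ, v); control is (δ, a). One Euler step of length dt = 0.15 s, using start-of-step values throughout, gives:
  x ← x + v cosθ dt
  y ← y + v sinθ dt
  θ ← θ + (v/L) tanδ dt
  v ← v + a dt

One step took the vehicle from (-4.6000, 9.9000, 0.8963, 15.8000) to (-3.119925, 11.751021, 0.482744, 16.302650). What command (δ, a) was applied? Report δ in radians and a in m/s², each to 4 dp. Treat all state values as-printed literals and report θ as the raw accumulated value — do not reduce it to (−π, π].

a = (v'−v)/dt = (0.502650)/0.15 = 3.3510
Δθ = θ'−θ = -0.413556;  (v·dt/L) = 15.8000·0.15/2.4 = 0.987500
tan δ = Δθ·L/(v·dt) = -0.418791  →  δ = -0.3966

δ = -0.3966, a = 3.3510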